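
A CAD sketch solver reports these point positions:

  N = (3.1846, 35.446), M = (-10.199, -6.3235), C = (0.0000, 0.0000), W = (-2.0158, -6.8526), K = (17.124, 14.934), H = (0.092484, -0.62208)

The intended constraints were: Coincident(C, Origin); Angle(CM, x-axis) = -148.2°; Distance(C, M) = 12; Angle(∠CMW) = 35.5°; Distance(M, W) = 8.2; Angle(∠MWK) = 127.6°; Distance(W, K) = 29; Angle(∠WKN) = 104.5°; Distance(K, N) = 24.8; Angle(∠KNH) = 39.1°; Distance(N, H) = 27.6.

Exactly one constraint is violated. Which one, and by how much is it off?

Distance(N, H) = 27.6 — off by 8.60.

C = (0.00, 0.00) ✓; CM at -148.2° ✓; |CM| = 12.00 ✓; ∠CMW = 35.50° ✓; |MW| = 8.200 ✓; ∠MWK = 127.6° ✓; |WK| = 29.00 ✓; ∠WKN = 104.5° ✓; |KN| = 24.80 ✓; ∠KNH = 39.10° ✓; |NH| = 36.20 ✗.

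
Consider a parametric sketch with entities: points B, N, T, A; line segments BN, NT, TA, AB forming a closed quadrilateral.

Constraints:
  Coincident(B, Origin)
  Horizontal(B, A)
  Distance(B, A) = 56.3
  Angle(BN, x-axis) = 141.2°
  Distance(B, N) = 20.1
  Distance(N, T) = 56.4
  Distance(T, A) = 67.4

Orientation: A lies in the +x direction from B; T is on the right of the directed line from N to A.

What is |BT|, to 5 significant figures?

40.843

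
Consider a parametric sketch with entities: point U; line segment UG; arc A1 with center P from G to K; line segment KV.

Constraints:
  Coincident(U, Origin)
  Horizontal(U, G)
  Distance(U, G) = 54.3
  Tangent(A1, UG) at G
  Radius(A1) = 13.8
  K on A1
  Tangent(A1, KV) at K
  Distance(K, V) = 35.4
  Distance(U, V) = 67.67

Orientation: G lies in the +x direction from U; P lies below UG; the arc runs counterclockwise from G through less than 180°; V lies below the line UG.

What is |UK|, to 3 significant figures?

43.5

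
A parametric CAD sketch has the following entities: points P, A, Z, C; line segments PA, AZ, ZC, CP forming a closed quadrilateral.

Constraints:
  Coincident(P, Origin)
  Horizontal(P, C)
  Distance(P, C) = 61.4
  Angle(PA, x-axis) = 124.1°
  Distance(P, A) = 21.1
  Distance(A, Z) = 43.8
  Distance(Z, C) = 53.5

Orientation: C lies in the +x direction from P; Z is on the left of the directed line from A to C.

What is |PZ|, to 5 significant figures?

47.521

P is at the origin; P and C share the same y with |PC| = 61.4 and C in +x, so C = (61.4, 0). PA runs at 124.1° with |PA| = 21.1, so A = (-11.829, 17.472). Z is determined by |AZ| = 43.8 and |ZC| = 53.5 together: it lies at the intersection of circle(A, 43.8) and circle(C, 53.5). With |AC| = 75.285, the foot of the radical line on AC is 31.374 from A and the perpendicular offset is √(43.8² − 31.374²) = 30.563. Taking the left-of-AC solution: Z = (25.781, 39.919).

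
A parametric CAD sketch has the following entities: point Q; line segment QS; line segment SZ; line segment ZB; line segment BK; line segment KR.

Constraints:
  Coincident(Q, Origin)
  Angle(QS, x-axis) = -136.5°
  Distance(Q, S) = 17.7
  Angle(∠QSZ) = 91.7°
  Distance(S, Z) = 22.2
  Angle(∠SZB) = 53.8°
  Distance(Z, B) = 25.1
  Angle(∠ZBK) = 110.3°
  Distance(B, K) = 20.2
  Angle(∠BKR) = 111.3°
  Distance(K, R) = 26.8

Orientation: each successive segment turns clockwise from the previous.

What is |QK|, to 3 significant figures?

11.9

Q is at the origin; QS runs at -136.5° with length 17.7, so S = (-12.8, -12.2). ∠QSZ = 91.7° gives SZ at 135° from the x-axis; with |SZ| = 22.2, Z = (-28.6, 3.46). ∠SZB = 53.8° gives ZB at 9.00° from the x-axis; with |ZB| = 25.1, B = (-3.80, 7.39). ∠ZBK = 110.3° gives BK at -60.7° from the x-axis; with |BK| = 20.2, K = (6.08, -10.2). Then |QK| = |K − Q| = 11.9.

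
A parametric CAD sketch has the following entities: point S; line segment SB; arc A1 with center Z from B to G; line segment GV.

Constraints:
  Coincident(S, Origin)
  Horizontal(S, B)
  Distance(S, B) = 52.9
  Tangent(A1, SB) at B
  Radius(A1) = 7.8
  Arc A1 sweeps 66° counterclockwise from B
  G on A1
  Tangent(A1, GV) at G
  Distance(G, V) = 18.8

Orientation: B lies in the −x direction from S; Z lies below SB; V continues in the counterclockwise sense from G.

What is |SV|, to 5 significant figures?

71.098

S is at the origin; S and B share the same y with |SB| = 52.9 and B on the −x side, so B = (-52.900, 0.0000). A1 meets SB tangentially, so ZB is at right angles to SB, so Z = B + (0, -7.8) = (-52.900, -7.8000). On A1, B sits at bearing 90° from Z; a 66° counterclockwise sweep puts G at bearing 156°, so G = Z + 7.8·(cos 156°, sin 156°) = (-60.026, -4.6275). The tangent condition forces ZG to be normal to GV, so GV runs along (−sin 156°, cos 156°); with |GV| = 18.8, V = (-67.672, -21.802). Then |SV| = |V − S| = 71.098.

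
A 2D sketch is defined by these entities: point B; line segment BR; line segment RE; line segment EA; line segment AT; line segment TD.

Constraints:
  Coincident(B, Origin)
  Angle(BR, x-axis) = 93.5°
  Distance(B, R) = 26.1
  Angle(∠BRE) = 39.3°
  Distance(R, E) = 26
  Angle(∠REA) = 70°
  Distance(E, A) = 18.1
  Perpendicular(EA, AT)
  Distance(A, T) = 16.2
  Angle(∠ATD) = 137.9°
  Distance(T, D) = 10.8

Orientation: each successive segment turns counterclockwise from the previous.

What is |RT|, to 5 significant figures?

12.351

B is at the origin; BR runs at 93.5° with length 26.1, so R = (-1.5934, 26.051). ∠BRE = 39.3° gives RE at -125.80° from the x-axis; with |RE| = 26.0, E = (-16.802, 4.9637). ∠REA = 70.0° gives EA at -15.800° from the x-axis; with |EA| = 18.1, A = (0.61388, 0.035386). EA ⟂ AT, so AT runs at 74.200°; with |AT| = 16.2, T = (5.0248, 15.623). Then |RT| = |T − R| = 12.351.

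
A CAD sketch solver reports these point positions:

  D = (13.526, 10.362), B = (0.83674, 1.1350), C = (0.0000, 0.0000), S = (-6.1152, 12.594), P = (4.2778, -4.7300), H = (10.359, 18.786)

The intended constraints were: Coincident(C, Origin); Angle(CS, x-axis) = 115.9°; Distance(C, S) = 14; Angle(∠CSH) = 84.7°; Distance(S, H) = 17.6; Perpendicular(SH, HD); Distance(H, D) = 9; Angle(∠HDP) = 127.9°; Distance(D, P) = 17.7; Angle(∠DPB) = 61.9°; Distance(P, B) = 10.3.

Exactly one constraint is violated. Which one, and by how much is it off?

Distance(P, B) = 10.3 — off by 3.50.

C = (0.00, 0.00) ✓; CS at 115.9° ✓; |CS| = 14.00 ✓; ∠CSH = 84.70° ✓; |SH| = 17.60 ✓; ∠(SH, HD) = 90.00° ✓; |HD| = 9.000 ✓; ∠HDP = 127.9° ✓; |DP| = 17.70 ✓; ∠DPB = 61.90° ✓; |PB| = 6.800 ✗.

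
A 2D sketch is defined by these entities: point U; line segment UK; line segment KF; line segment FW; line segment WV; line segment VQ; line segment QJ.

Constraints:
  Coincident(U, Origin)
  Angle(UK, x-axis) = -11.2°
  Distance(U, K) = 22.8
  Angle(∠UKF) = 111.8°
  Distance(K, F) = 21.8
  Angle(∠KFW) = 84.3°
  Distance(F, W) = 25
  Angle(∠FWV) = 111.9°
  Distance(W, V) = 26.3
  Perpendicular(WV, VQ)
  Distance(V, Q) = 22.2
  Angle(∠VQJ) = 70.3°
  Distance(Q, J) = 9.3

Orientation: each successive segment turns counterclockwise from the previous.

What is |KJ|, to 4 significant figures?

11.81

The perpendicularity gives VQ at right angles to WV, so VQ runs at -49.20°; with |VQ| = 22.2, Q = (6.620, -8.670). ∠VQJ = 70.3° gives QJ at 60.50° from the x-axis; with |QJ| = 9.3, J = (11.20, -0.5752). Then |KJ| = |J − K| = 11.81.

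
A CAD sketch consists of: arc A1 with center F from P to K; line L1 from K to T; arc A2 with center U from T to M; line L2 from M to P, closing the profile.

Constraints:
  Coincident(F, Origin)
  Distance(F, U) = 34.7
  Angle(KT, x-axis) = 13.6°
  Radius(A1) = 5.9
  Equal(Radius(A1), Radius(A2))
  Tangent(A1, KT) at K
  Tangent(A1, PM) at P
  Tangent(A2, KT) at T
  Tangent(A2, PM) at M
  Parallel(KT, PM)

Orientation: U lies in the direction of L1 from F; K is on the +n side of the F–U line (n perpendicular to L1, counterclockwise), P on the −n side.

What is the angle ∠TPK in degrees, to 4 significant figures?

71.22°

The slot axis is L1's direction at 13.6°, so u = (cos 13.6°, sin 13.6°) = (0.9720, 0.2351) and n = (−sin 13.6°, cos 13.6°) = (-0.2351, 0.9720). F is at the origin and U lies 34.7 along u from F, so U = 34.7·u = (33.73, 8.159). Tangency of A1 to both parallel lines with radius 5.9 puts K and P at F ± 5.9·n: K = (-1.387, 5.735), P = (1.387, -5.735). Equal radii place T and M the same way about U: T = U + 5.9·n = (32.34, 13.89), M = U − 5.9·n = (35.11, 2.425). Then cos ∠TPK = PT·PK / (|PT||PK|), giving 71.22°.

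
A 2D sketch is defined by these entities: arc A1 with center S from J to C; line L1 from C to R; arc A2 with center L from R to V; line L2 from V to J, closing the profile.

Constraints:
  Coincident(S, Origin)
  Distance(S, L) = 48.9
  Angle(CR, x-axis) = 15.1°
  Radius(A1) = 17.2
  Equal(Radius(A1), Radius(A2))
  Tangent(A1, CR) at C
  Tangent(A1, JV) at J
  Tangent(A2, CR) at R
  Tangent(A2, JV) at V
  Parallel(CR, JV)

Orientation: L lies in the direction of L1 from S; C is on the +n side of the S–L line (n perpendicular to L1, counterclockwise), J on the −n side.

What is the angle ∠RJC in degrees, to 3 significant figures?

54.9°

The slot axis is L1's direction at 15.1°, so u = (cos 15.1°, sin 15.1°) = (0.965, 0.261) and n = (−sin 15.1°, cos 15.1°) = (-0.261, 0.965). S is at the origin and L lies 48.9 along u from S, so L = 48.9·u = (47.2, 12.7). Tangency of A1 to both parallel lines with radius 17.2 puts C and J at S ± 17.2·n: C = (-4.48, 16.6), J = (4.48, -16.6). Equal radii place R and V the same way about L: R = L + 17.2·n = (42.7, 29.3), V = L − 17.2·n = (51.7, -3.87). Then cos ∠RJC = JR·JC / (|JR||JC|), giving 54.9°.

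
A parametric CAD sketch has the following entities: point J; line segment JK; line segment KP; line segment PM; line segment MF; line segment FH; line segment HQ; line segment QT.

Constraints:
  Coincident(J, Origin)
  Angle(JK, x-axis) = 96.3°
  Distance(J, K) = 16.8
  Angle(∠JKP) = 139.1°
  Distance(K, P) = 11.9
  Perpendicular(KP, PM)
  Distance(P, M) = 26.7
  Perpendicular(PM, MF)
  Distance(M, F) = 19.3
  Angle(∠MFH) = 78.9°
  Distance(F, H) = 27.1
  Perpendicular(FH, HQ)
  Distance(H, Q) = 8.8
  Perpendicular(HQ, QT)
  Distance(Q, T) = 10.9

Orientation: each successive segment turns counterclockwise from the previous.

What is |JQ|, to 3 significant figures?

21.2

J is at the origin; JK runs at 96.3° with length 16.8, so K = (-1.84, 16.7). ∠JKP = 139.1° gives KP at 137° from the x-axis; with |KP| = 11.9, P = (-10.6, 24.8). KP ⟂ PM, so PM runs at -133°; with |PM| = 26.7, M = (-28.7, 5.19). The perpendicularity gives MF at right angles to PM, so MF runs at -42.8°; with |MF| = 19.3, F = (-14.6, -7.92). ∠MFH = 78.9° gives FH at 58.3° from the x-axis; with |FH| = 27.1, H = (-0.315, 15.1). FH ⟂ HQ, so HQ runs at 148°; with |HQ| = 8.8, Q = (-7.80, 19.8). Then |JQ| = |Q − J| = 21.2.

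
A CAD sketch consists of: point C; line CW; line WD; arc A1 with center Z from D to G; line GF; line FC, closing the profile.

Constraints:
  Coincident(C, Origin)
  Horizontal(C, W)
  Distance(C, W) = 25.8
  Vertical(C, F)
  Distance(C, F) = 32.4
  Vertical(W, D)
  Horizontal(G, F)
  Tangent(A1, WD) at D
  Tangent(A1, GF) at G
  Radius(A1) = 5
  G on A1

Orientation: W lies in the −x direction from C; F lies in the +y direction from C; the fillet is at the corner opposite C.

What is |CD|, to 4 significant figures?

37.64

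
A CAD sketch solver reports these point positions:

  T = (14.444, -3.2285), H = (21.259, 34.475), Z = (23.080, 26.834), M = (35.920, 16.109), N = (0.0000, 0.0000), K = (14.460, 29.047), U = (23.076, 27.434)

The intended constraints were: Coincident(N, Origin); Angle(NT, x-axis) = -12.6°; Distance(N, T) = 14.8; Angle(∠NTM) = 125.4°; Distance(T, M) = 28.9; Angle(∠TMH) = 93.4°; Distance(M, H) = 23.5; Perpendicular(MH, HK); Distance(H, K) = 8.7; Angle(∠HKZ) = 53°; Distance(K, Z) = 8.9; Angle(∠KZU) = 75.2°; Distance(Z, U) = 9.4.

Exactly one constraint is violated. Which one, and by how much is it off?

Distance(Z, U) = 9.4 — off by 8.80.

N = (0.00, 0.00) ✓; NT at -12.60° ✓; |NT| = 14.80 ✓; ∠NTM = 125.4° ✓; |TM| = 28.90 ✓; ∠TMH = 93.40° ✓; |MH| = 23.50 ✓; ∠(MH, HK) = 90.00° ✓; |HK| = 8.700 ✓; ∠HKZ = 53.00° ✓; |KZ| = 8.900 ✓; ∠KZU = 75.22° ✓; |ZU| = 0.6000 ✗.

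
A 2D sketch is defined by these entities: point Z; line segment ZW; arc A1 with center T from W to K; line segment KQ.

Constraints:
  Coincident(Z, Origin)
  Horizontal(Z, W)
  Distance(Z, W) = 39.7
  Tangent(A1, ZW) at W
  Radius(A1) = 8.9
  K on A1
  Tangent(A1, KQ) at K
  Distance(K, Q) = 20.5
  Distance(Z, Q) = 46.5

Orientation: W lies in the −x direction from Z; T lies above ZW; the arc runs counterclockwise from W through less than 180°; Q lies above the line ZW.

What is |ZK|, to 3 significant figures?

32.7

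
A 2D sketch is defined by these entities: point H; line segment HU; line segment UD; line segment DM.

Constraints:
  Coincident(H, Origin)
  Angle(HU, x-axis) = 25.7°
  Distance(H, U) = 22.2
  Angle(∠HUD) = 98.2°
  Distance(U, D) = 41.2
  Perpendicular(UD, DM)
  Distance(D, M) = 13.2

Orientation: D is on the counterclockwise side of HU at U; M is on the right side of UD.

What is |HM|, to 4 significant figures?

56.62

H is at the origin; HU runs at 25.7° with length 22.2, so U = 22.2·(cos 25.7°, sin 25.7°) = (20.00, 9.627). ∠HUD = 98.2°, so UD runs at 25.7° + (180° − 98.2°) = 107.5° from the x-axis; with |UD| = 41.2, D = U + 41.2·(cos 107.5°, sin 107.5°) = (7.615, 48.92). The perpendicularity gives DM at right angles to UD; with |DM| = 13.2 on the right of UD, M = D + 13.2·(0.9537, 0.3007) = (20.20, 52.89). Then |HM| = |M − H| = 56.62.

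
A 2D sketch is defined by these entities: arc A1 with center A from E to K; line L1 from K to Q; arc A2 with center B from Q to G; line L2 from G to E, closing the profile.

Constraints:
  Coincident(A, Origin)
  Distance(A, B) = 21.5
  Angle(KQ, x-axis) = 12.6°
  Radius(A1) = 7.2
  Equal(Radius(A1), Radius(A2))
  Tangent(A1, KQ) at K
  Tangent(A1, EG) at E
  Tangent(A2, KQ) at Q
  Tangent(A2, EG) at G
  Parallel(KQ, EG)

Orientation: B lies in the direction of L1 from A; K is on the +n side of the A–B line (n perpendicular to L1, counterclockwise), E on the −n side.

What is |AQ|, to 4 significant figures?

22.67

Tangency of A1 to both parallel lines with radius 7.2 puts K and E at A ± 7.2·n: K = (-1.571, 7.027), E = (1.571, -7.027). Equal radii place Q and G the same way about B: Q = B + 7.2·n = (19.41, 11.72), G = B − 7.2·n = (22.55, -2.337). Then |AQ| = |Q − A| = 22.67.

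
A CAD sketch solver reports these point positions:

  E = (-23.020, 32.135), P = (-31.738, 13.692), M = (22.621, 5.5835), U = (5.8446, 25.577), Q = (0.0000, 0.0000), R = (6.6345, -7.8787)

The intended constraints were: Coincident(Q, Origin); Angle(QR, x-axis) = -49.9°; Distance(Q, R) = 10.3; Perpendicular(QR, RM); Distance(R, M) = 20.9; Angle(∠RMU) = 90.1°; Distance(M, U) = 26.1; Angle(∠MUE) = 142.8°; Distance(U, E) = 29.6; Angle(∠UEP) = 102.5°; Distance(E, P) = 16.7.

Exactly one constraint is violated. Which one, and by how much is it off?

Distance(E, P) = 16.7 — off by 3.70.

Q = (0.00, 0.00) ✓; QR at -49.90° ✓; |QR| = 10.30 ✓; ∠(QR, RM) = 90.00° ✓; |RM| = 20.90 ✓; ∠RMU = 90.10° ✓; |MU| = 26.10 ✓; ∠MUE = 142.8° ✓; |UE| = 29.60 ✓; ∠UEP = 102.5° ✓; |EP| = 20.40 ✗.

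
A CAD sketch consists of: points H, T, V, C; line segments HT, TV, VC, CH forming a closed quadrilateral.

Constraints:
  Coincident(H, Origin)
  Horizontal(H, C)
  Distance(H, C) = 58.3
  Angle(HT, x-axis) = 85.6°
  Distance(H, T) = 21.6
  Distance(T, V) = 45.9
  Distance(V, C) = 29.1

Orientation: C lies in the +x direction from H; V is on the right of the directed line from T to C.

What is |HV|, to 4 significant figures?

34.59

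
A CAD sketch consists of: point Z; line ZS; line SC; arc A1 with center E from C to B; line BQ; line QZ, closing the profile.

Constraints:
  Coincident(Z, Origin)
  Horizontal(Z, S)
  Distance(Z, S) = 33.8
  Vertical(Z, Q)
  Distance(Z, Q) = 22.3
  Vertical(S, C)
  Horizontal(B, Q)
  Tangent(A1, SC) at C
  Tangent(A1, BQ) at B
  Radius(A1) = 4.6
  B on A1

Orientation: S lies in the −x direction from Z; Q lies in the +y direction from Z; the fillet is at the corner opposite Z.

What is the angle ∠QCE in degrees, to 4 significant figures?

7.750°

Z is at the origin; ZS is horizontal with |ZS| = 33.8 and S on the −x side, so S = (-33.80, 0.000). ZQ is vertical with |ZQ| = 22.3 and Q on the +y side, so Q = (0.000, 22.30). The virtual corner opposite Z is at (-33.80, 22.30). The tangent condition forces EC to be normal to SC and since A1 is tangent to BQ there, EB ⟂ BQ, with radius 4.6, so the center E sits 4.6 in from both sides at E = (-29.20, 17.70). That places the tangent points at C = (-33.80, 17.70) on SC and B = (-29.20, 22.30) on BQ. Then cos ∠QCE = CQ·CE / (|CQ||CE|), giving 7.750°.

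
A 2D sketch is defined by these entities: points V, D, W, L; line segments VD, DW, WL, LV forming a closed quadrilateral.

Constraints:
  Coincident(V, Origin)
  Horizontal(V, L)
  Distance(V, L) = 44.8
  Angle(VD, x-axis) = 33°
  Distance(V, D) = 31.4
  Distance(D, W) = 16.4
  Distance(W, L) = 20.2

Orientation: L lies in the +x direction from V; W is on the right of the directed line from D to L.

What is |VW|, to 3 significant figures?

24.6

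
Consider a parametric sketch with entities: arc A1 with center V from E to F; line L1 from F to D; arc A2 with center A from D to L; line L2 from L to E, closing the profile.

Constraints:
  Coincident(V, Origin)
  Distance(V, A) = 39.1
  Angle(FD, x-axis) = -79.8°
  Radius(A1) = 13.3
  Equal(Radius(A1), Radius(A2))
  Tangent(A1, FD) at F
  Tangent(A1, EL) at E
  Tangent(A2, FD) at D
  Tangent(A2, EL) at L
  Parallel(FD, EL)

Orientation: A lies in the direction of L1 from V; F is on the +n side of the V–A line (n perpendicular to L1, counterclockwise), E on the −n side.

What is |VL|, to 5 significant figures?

41.300

Tangency of A1 to both parallel lines with radius 13.3 puts F and E at V ± 13.3·n: F = (13.090, 2.3552), E = (-13.090, -2.3552). Equal radii place D and L the same way about A: D = A + 13.3·n = (20.014, -36.127), L = A − 13.3·n = (-6.1658, -40.837). Then |VL| = |L − V| = 41.300.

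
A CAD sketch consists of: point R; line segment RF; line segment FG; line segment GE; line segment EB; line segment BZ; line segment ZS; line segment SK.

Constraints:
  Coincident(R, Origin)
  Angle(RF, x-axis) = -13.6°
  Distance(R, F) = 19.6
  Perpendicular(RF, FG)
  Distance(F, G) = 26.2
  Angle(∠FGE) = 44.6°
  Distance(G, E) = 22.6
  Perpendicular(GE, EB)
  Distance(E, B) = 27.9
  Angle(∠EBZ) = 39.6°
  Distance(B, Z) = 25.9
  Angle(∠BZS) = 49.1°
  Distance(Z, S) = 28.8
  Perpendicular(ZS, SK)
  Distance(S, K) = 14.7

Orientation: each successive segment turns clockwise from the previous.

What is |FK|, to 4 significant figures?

16.63

R is at the origin; RF runs at -13.6° with length 19.6, so F = (19.05, -4.609). RF is perpendicular to FG, so FG runs at -103.6°; with |FG| = 26.2, G = (12.89, -30.07). ∠FGE = 44.6° gives GE at 121.0° from the x-axis; with |GE| = 22.6, E = (1.250, -10.70). GE is perpendicular to EB, so EB runs at 31.00°; with |EB| = 27.9, B = (25.16, 3.667). ∠EBZ = 39.6° gives BZ at -109.4° from the x-axis; with |BZ| = 25.9, Z = (16.56, -20.76). ∠BZS = 49.1° gives ZS at 119.7° from the x-axis; with |ZS| = 28.8, S = (2.293, 4.255). The perpendicularity gives SK at right angles to ZS, so SK runs at 29.70°; with |SK| = 14.7, K = (15.06, 11.54). Then |FK| = |K − F| = 16.63.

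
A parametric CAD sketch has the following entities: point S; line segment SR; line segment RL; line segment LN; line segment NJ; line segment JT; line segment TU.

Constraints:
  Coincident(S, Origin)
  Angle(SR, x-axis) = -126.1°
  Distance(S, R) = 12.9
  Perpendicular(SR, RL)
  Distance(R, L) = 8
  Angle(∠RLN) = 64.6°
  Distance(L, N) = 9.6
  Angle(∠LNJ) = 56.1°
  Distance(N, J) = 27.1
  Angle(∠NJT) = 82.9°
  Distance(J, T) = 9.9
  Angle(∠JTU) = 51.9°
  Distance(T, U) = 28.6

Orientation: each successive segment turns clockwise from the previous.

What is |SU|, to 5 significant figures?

8.8968

S is at the origin; SR runs at -126.1° with length 12.9, so R = (-7.6006, -10.423). The perpendicularity gives RL at right angles to SR, so RL runs at 143.90°; with |RL| = 8.0, L = (-14.065, -5.7095). ∠RLN = 64.6° gives LN at 28.500° from the x-axis; with |LN| = 9.6, N = (-5.6279, -1.1288). ∠LNJ = 56.1° gives NJ at -95.400° from the x-axis; with |NJ| = 27.1, J = (-8.1782, -28.109). ∠NJT = 82.9° gives JT at 167.50° from the x-axis; with |JT| = 9.9, T = (-17.844, -25.966). ∠JTU = 51.9° gives TU at 39.400° from the x-axis; with |TU| = 28.6, U = (4.2566, -7.8125). Then |SU| = |U − S| = 8.8968.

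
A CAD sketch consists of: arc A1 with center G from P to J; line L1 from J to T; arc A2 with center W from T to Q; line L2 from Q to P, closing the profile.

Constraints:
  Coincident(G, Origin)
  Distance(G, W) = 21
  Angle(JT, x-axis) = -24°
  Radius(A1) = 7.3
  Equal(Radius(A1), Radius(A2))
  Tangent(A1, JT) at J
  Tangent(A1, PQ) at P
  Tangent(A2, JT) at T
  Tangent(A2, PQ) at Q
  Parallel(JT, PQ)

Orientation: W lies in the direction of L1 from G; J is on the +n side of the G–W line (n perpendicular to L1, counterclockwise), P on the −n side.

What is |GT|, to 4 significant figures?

22.23

Tangency of A1 to both parallel lines with radius 7.3 puts J and P at G ± 7.3·n: J = (2.969, 6.669), P = (-2.969, -6.669). Equal radii place T and Q the same way about W: T = W + 7.3·n = (22.15, -1.873), Q = W − 7.3·n = (16.22, -15.21). Then |GT| = |T − G| = 22.23.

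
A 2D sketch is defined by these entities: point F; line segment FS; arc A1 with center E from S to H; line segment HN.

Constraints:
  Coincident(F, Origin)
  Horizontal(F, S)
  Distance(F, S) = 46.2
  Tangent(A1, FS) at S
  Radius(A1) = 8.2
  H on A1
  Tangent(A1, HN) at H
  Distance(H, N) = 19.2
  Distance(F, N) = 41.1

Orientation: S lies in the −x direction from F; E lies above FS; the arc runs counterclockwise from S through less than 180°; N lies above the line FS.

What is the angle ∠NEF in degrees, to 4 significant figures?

61.05°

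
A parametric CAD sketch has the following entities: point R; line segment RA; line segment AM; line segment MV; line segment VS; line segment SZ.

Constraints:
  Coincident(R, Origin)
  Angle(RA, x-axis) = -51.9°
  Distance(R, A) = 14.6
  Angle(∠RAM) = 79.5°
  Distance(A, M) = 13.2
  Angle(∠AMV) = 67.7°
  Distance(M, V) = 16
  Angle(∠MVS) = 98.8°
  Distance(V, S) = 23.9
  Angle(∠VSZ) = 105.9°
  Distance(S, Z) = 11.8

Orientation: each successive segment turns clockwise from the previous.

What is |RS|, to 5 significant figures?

19.460

R is at the origin; RA runs at -51.9° with length 14.6, so A = (9.0087, -11.489). ∠RAM = 79.5° gives AM at -152.40° from the x-axis; with |AM| = 13.2, M = (-2.6892, -17.605). ∠AMV = 67.7° gives MV at 95.300° from the x-axis; with |MV| = 16.0, V = (-4.1671, -1.6732). ∠MVS = 98.8° gives VS at 14.100° from the x-axis; with |VS| = 23.9, S = (19.013, 4.1492). Then |RS| = |S − R| = 19.460.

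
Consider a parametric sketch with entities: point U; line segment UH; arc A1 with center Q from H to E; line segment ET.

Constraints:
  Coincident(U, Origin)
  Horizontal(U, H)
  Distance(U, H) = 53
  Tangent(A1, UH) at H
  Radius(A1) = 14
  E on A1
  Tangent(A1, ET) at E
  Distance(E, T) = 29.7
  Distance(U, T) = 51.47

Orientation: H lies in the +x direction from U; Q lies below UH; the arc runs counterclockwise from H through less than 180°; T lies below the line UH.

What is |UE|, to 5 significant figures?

40.827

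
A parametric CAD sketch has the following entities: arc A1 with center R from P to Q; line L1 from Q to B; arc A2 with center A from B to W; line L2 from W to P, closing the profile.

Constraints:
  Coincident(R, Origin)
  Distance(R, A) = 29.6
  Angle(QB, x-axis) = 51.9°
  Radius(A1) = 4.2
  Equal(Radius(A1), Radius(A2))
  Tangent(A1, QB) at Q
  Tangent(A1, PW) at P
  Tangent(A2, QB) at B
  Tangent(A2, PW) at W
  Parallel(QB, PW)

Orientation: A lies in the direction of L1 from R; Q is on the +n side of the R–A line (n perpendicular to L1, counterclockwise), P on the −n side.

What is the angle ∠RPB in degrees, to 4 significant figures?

74.16°

Tangency of A1 to both parallel lines with radius 4.2 puts Q and P at R ± 4.2·n: Q = (-3.305, 2.592), P = (3.305, -2.592). Equal radii place B and W the same way about A: B = A + 4.2·n = (14.96, 25.88), W = A − 4.2·n = (21.57, 20.70). Then cos ∠RPB = PR·PB / (|PR||PB|), giving 74.16°.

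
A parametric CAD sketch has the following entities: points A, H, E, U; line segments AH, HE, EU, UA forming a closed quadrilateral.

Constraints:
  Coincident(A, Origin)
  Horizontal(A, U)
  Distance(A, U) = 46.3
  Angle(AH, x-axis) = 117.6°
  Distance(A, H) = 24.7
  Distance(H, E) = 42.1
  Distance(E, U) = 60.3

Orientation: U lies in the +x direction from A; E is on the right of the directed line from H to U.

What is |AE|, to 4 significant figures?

22.77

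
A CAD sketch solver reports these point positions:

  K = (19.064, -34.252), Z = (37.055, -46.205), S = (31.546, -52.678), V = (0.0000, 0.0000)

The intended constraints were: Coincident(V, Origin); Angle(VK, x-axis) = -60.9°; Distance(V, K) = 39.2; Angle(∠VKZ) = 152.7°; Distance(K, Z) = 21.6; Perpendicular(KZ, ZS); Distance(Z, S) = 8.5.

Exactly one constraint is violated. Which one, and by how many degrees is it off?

Perpendicular(KZ, ZS) — off by 6.80°.

V = (0.00, 0.00) ✓; VK at -60.90° ✓; |VK| = 39.20 ✓; ∠VKZ = 152.7° ✓; |KZ| = 21.60 ✓; ∠(KZ, ZS) = 96.80° ✗; |ZS| = 8.500 ✓.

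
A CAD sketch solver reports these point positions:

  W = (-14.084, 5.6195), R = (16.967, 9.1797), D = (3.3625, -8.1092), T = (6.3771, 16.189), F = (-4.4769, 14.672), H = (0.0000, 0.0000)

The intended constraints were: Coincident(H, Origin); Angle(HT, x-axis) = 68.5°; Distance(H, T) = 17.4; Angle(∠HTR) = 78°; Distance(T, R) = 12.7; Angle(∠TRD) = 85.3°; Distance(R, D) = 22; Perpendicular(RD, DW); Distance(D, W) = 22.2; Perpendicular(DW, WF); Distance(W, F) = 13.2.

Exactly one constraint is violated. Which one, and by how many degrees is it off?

Perpendicular(DW, WF) — off by 8.50°.

H = (0.00, 0.00) ✓; HT at 68.50° ✓; |HT| = 17.40 ✓; ∠HTR = 78.00° ✓; |TR| = 12.70 ✓; ∠TRD = 85.30° ✓; |RD| = 22.00 ✓; ∠(RD, DW) = 90.00° ✓; |DW| = 22.20 ✓; ∠(DW, WF) = 98.50° ✗; |WF| = 13.20 ✓.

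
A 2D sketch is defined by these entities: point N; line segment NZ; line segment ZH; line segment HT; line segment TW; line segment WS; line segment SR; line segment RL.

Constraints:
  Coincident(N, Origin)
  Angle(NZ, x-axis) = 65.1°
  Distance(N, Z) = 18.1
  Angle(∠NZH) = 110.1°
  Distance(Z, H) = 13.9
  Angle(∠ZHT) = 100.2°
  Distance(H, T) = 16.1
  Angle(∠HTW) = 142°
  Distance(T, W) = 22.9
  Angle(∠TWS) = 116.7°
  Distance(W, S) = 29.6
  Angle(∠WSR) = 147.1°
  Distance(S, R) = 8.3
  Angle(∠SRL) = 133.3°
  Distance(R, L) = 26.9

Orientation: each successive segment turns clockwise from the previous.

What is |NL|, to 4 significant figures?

31.21

N is at the origin; NZ runs at 65.1° with length 18.1, so Z = (7.621, 16.42). ∠NZH = 110.1° gives ZH at -4.800° from the x-axis; with |ZH| = 13.9, H = (21.47, 15.25). ∠ZHT = 100.2° gives HT at -84.60° from the x-axis; with |HT| = 16.1, T = (22.99, -0.7742). ∠HTW = 142.0° gives TW at -122.6° from the x-axis; with |TW| = 22.9, W = (10.65, -20.07). ∠TWS = 116.7° gives WS at 174.1° from the x-axis; with |WS| = 29.6, S = (-18.79, -17.02). ∠WSR = 147.1° gives SR at 141.2° from the x-axis; with |SR| = 8.3, R = (-25.26, -11.82). ∠SRL = 133.3° gives RL at 94.50° from the x-axis; with |RL| = 26.9, L = (-27.37, 14.99). Then |NL| = |L − N| = 31.21.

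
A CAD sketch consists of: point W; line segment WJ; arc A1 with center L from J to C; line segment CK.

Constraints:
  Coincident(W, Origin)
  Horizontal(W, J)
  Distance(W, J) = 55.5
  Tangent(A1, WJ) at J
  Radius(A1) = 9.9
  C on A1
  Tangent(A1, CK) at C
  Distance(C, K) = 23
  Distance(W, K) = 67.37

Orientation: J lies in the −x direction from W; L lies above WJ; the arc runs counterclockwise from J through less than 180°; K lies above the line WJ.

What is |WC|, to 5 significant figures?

48.998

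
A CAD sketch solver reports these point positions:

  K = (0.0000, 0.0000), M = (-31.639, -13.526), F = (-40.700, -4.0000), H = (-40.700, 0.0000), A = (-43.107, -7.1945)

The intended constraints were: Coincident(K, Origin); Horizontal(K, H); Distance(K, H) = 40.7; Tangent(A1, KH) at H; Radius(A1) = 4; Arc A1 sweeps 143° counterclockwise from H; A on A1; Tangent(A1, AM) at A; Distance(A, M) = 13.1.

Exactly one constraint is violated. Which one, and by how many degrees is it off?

Tangent(A1, AM) at A — off by 8.09°.

K = (0.00, 0.00) ✓; K.y = 0.00, H.y = 0.00 ✓; |KH| = 40.70 ✓; ∠(FH, HK) = 90.00° ✓; |FH| = 4.000 ✓; bearing(F→A) − bearing(F→H) = 143.0° ✓; |FA| = 4.000 ✓; ∠(FA, AM) = 81.91° ✗; |AM| = 13.10 ✓.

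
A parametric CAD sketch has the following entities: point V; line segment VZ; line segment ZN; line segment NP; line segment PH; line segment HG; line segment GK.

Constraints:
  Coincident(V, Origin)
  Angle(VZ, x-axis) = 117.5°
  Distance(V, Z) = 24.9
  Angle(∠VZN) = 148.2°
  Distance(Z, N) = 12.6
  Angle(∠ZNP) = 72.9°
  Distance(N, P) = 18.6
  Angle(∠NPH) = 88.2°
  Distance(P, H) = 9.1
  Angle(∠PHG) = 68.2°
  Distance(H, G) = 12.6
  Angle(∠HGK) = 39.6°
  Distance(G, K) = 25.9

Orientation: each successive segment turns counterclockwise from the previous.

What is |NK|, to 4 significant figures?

31.81

∠PHG = 68.2° gives HG at 100.0° from the x-axis; with |HG| = 12.6, G = (-19.99, 20.99). ∠HGK = 39.6° gives GK at -119.6° from the x-axis; with |GK| = 25.9, K = (-32.78, -1.531). Then |NK| = |K − N| = 31.81.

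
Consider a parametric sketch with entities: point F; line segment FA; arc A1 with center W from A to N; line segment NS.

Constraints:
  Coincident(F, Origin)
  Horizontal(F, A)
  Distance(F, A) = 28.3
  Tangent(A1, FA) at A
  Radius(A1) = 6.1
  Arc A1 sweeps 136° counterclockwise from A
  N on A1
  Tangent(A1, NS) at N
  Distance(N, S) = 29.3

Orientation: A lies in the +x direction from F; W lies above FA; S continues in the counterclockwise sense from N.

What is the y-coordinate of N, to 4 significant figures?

10.49

F is at the origin; FA is horizontal with |FA| = 28.3 and A on the +x side, so A = (28.30, 0.000). A1 meets FA tangentially, so WA is at right angles to FA, so W = A + (0, 6.1) = (28.30, 6.100). On A1, A sits at bearing -90° from W; a 136° counterclockwise sweep puts N at bearing 46°, so N = W + 6.1·(cos 46°, sin 46°) = (32.54, 10.49). So N.y = 10.49.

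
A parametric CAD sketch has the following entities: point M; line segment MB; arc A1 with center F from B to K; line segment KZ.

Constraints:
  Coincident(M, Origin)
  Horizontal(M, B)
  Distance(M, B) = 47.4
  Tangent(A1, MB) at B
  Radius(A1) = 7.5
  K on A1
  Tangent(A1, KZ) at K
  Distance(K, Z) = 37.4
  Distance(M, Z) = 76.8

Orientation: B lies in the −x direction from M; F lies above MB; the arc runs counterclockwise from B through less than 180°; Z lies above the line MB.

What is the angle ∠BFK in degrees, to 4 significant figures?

128.1°

M is at the origin; M and B share the same y with |MB| = 47.4 and B on the −x side, so B = (-47.40, 0.000). Since A1 is tangent to MB there, FB ⟂ MB, so F = B + (0, 7.5) = (-47.40, 7.500). Since FK ⟂ KZ (tangency), |FZ| = √(7.5² + 37.4²) = 38.14 regardless of where K sits on A1. So Z lies on both circle(M, 76.8) and circle(F, 38.14); the above-MB intersection is Z = (-64.59, 41.55). K is the foot of the tangent from Z: K = (-41.50, 12.13).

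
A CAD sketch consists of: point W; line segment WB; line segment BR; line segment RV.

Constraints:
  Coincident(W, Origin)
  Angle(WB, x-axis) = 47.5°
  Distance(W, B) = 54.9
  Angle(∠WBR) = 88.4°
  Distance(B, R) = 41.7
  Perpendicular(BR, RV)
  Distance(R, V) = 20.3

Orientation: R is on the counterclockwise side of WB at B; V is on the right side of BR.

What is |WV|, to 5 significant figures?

85.236

W is at the origin; WB runs at 47.5° with length 54.9, so B = 54.9·(cos 47.5°, sin 47.5°) = (37.090, 40.477). ∠WBR = 88.4°, so BR runs at 47.5° + (180° − 88.4°) = 139.10° from the x-axis; with |BR| = 41.7, R = B + 41.7·(cos 139.10°, sin 139.10°) = (5.5708, 67.779). BR ⟂ RV; with |RV| = 20.3 on the right of BR, V = R + 20.3·(0.65474, 0.75585) = (18.862, 83.123). Then |WV| = |V − W| = 85.236.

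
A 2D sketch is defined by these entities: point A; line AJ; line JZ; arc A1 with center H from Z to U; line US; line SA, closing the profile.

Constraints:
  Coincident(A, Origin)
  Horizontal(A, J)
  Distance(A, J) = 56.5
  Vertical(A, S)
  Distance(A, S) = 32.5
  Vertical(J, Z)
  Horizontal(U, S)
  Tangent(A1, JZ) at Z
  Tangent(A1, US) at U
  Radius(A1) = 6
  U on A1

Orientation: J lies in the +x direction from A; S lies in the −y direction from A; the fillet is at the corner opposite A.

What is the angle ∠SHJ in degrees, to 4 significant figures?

109.5°

A and S share the same x with |AS| = 32.5 and S on the −y side, so S = (0.000, -32.50). The virtual corner opposite A is at (56.50, -32.50). Since A1 is tangent to JZ there, HZ ⟂ JZ and tangency of A1 to US means the radius HU is perpendicular to US, with radius 6.0, so the center H sits 6.0 in from both sides at H = (50.50, -26.50). Then cos ∠SHJ = HS·HJ / (|HS||HJ|), giving 109.5°.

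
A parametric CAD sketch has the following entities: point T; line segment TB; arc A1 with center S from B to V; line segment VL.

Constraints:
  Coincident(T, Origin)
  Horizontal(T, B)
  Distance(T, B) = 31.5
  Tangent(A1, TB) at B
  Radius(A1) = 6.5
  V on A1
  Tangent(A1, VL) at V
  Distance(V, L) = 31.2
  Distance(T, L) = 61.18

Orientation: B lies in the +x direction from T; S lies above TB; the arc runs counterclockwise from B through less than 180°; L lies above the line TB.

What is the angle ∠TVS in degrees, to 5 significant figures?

36.920°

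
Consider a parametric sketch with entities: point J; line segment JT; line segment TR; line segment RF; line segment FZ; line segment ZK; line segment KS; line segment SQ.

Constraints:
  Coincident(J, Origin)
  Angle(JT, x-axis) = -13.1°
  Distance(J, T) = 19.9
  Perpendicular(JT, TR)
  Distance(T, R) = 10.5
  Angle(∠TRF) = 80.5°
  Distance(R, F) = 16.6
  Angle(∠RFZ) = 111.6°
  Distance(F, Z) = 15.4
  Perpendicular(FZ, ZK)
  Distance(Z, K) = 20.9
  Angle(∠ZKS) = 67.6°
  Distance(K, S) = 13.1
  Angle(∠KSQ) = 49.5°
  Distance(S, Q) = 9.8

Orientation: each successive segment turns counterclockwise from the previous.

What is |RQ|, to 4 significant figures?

18.56

J is at the origin; JT runs at -13.1° with length 19.9, so T = (19.38, -4.510). The perpendicularity gives TR at right angles to JT, so TR runs at 76.90°; with |TR| = 10.5, R = (21.76, 5.716). ∠TRF = 80.5° gives RF at 176.4° from the x-axis; with |RF| = 16.6, F = (5.195, 6.759). ∠RFZ = 111.6° gives FZ at -115.2° from the x-axis; with |FZ| = 15.4, Z = (-1.362, -7.176). The perpendicularity gives ZK at right angles to FZ, so ZK runs at -25.20°; with |ZK| = 20.9, K = (17.55, -16.07). ∠ZKS = 67.6° gives KS at 87.20° from the x-axis; with |KS| = 13.1, S = (18.19, -2.990). ∠KSQ = 49.5° gives SQ at -142.3° from the x-axis; with |SQ| = 9.8, Q = (10.43, -8.983). Then |RQ| = |Q − R| = 18.56.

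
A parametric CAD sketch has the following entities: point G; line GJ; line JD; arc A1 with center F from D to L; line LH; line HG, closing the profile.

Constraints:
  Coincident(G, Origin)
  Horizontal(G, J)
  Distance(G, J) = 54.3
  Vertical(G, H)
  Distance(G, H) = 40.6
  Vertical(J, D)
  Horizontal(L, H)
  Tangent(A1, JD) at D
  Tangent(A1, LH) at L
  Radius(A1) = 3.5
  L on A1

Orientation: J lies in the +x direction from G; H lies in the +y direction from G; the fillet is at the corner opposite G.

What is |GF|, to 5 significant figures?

62.905

G is at the origin; G and J share the same y with |GJ| = 54.3 and J on the +x side, so J = (54.300, 0.0000). GH is vertical with |GH| = 40.6 and H on the +y side, so H = (0.0000, 40.600). The virtual corner opposite G is at (54.300, 40.600). A1 meets JD tangentially, so FD is at right angles to JD and the tangent condition forces FL to be normal to LH, with radius 3.5, so the center F sits 3.5 in from both sides at F = (50.800, 37.100). Then |GF| = |F − G| = 62.905.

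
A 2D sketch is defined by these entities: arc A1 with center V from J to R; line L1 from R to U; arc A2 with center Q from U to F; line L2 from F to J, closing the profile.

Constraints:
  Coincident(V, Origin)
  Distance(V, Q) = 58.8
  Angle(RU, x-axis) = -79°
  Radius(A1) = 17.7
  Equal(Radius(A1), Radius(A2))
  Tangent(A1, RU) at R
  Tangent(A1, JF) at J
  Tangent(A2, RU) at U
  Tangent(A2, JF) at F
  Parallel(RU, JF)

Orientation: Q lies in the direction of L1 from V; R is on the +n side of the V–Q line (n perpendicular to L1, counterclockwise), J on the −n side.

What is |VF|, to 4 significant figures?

61.41

Tangency of A1 to both parallel lines with radius 17.7 puts R and J at V ± 17.7·n: R = (17.37, 3.377), J = (-17.37, -3.377). Equal radii place U and F the same way about Q: U = Q + 17.7·n = (28.59, -54.34), F = Q − 17.7·n = (-6.155, -61.10). Then |VF| = |F − V| = 61.41.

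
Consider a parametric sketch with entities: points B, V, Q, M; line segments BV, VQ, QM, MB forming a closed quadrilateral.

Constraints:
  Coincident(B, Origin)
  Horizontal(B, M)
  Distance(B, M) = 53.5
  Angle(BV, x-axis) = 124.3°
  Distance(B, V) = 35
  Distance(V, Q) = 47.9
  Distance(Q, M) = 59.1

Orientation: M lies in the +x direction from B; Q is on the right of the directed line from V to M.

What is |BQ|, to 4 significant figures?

16.45

B is at the origin; BM is horizontal with |BM| = 53.5 and M in +x, so M = (53.5, 0). BV runs at 124.3° with |BV| = 35.0, so V = (-19.72, 28.91). Q is determined by |VQ| = 47.9 and |QM| = 59.1 together: it lies at the intersection of circle(V, 47.9) and circle(M, 59.1). With |VM| = 78.73, the foot of the radical line on VM is 31.75 from V and the perpendicular offset is √(47.9² − 31.75²) = 35.86. Taking the right-of-VM solution: Q = (-3.363, -16.11).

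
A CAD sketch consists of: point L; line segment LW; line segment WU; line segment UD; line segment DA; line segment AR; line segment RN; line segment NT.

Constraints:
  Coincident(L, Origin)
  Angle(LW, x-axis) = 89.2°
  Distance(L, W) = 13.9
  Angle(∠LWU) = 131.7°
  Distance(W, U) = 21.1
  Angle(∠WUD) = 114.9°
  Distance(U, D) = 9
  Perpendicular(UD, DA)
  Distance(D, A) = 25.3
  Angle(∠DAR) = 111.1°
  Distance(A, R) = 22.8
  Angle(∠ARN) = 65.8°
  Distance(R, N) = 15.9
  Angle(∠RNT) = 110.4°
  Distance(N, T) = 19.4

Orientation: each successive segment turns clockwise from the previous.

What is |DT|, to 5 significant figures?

12.012

L is at the origin; LW runs at 89.2° with length 13.9, so W = (0.19407, 13.899). ∠LWU = 131.7° gives WU at 40.900° from the x-axis; with |WU| = 21.1, U = (16.143, 27.714). ∠WUD = 114.9° gives UD at -24.200° from the x-axis; with |UD| = 9.0, D = (24.352, 24.024). UD is perpendicular to DA, so DA runs at -114.20°; with |DA| = 25.3, A = (13.981, 0.94773). ∠DAR = 111.1° gives AR at 176.90° from the x-axis; with |AR| = 22.8, R = (-8.7860, 2.1807). ∠ARN = 65.8° gives RN at 62.700° from the x-axis; with |RN| = 15.9, N = (-1.4935, 16.310). ∠RNT = 110.4° gives NT at -6.9000° from the x-axis; with |NT| = 19.4, T = (17.766, 13.979). Then |DT| = |T − D| = 12.012.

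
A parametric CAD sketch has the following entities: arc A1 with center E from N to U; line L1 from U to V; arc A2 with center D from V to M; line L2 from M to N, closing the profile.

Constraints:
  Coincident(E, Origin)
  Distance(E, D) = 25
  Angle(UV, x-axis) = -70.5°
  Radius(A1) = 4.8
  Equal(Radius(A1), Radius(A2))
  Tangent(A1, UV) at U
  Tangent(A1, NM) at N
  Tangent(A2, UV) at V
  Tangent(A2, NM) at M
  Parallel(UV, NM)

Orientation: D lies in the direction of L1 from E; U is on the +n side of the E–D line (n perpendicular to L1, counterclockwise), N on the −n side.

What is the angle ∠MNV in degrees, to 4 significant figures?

21.01°

The slot axis is L1's direction at -70.5°, so u = (cos -70.5°, sin -70.5°) = (0.3338, -0.9426) and n = (−sin -70.5°, cos -70.5°) = (0.9426, 0.3338). E is at the origin and D lies 25.0 along u from E, so D = 25.0·u = (8.345, -23.57). Tangency of A1 to both parallel lines with radius 4.8 puts U and N at E ± 4.8·n: U = (4.525, 1.602), N = (-4.525, -1.602). Equal radii place V and M the same way about D: V = D + 4.8·n = (12.87, -21.96), M = D − 4.8·n = (3.820, -25.17). Then cos ∠MNV = NM·NV / (|NM||NV|), giving 21.01°.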